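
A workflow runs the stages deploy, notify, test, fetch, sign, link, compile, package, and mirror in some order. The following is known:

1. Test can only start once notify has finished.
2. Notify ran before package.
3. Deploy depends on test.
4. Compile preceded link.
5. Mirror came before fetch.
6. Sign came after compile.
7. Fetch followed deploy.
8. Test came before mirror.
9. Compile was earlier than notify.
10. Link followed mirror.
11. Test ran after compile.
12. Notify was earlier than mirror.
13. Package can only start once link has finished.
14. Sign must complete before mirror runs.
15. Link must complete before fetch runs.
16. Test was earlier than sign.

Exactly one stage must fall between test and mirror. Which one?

Tracing the constraints gives test → sign → mirror, so sign sits after test and before mirror.
No other stage is forced both after test and before mirror.

sign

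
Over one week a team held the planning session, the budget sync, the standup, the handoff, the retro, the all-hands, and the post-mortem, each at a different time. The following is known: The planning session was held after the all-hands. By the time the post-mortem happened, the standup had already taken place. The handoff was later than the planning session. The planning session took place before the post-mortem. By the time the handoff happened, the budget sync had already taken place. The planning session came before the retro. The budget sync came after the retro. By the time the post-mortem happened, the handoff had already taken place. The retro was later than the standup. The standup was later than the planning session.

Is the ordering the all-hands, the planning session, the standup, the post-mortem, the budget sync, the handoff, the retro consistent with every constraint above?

The constraints require the handoff before the post-mortem, but in the proposed sequence the post-mortem appears ahead of the handoff. That one violation is enough.

no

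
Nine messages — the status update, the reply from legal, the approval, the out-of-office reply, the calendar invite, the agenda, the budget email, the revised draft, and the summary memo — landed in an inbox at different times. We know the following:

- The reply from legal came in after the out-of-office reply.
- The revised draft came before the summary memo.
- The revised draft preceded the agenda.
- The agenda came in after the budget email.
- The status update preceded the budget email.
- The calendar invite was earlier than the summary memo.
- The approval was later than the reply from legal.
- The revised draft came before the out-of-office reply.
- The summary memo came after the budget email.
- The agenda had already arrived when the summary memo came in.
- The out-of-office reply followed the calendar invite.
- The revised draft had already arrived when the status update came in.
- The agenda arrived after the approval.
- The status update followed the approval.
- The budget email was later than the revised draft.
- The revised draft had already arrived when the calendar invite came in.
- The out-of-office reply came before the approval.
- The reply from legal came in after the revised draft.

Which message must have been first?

The revised draft has a chain of constraints placing it before every other message, so the revised draft must be first.

the revised draft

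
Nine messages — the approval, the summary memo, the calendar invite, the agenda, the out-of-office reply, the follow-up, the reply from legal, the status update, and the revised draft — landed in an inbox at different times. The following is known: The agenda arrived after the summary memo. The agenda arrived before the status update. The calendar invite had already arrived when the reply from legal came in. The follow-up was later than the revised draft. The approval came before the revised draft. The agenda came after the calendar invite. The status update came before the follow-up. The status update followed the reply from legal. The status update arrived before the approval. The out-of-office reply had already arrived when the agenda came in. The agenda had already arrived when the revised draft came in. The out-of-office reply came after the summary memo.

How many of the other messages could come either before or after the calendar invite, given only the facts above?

Forced after the calendar invite: the agenda, the approval, the follow-up, the reply from legal, the revised draft, and the status update.
That leaves the out-of-office reply and the summary memo with no forced order relative to the calendar invite — 2.

2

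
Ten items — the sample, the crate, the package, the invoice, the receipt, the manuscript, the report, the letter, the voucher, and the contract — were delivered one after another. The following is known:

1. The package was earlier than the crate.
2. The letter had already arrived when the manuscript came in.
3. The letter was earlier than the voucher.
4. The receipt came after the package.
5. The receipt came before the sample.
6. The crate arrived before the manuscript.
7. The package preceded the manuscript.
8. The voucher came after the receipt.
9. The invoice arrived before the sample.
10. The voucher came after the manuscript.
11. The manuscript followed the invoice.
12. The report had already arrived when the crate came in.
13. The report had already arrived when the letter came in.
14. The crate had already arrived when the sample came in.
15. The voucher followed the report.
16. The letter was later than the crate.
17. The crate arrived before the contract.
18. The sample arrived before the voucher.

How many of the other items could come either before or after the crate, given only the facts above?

2

Forced before the crate: the package and the report; forced after the crate: the contract, the letter, the manuscript, the sample, and the voucher.
That leaves the invoice and the receipt with no forced order relative to the crate — 2.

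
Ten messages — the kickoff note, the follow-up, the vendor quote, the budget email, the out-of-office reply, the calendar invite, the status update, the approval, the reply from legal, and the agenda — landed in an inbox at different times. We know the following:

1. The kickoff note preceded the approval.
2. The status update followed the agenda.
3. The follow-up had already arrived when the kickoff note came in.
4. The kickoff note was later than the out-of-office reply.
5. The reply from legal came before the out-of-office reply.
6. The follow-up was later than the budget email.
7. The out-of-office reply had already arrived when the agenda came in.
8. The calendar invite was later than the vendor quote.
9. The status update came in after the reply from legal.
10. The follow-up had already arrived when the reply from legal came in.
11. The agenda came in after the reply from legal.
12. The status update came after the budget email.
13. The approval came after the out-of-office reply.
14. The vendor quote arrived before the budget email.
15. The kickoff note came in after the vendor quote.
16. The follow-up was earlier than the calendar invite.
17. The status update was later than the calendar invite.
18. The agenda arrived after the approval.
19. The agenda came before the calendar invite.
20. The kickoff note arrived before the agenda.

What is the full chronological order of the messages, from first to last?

The constraints fix every adjacent pair, so only one ordering works:
the vendor quote → the budget email → the follow-up → the reply from legal → the out-of-office reply → the kickoff note → the approval → the agenda → the calendar invite → the status update.

the vendor quote, the budget email, the follow-up, the reply from legal, the out-of-office reply, the kickoff note, the approval, the agenda, the calendar invite, the status update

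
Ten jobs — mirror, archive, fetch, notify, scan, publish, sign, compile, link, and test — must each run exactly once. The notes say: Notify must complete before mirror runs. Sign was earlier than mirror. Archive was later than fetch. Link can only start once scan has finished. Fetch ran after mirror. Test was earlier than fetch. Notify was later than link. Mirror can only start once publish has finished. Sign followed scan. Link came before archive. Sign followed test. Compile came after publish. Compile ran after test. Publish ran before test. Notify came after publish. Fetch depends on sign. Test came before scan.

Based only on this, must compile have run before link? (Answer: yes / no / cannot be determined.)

cannot be determined

No chain of stated constraints runs from compile to link, and none runs from link to compile either.
So the relative order of compile and link is not fixed by the given facts.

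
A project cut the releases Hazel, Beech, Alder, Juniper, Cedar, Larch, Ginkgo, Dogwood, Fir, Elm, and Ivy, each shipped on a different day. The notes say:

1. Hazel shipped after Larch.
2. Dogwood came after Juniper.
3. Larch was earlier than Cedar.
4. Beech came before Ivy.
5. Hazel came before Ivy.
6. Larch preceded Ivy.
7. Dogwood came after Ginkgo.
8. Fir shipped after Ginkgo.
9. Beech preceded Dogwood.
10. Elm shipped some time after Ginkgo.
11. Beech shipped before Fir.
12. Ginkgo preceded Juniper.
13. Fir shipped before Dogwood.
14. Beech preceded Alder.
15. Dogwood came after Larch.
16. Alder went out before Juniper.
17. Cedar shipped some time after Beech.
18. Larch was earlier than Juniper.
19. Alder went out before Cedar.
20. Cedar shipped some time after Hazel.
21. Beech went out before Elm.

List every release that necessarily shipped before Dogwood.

Alder, Beech, Fir, Ginkgo, Juniper, Larch

Directly stated before Dogwood: Beech, Fir, Ginkgo, Juniper, and Larch.
Alder reaches Dogwood via Alder → Juniper → Dogwood.
No chain forces Elm (or any of the others) ahead of Dogwood.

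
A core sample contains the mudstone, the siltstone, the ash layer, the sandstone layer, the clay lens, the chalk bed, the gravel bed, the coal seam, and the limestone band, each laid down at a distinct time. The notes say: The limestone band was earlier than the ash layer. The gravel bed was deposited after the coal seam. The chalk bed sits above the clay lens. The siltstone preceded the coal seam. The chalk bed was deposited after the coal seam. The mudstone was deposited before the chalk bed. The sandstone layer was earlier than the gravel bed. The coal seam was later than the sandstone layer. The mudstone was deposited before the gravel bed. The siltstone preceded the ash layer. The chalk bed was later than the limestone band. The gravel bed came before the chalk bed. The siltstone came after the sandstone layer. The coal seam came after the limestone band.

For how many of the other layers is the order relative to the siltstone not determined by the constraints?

Forced before the siltstone: the sandstone layer; forced after the siltstone: the ash layer, the chalk bed, the coal seam, and the gravel bed.
That leaves the clay lens, the limestone band, and the mudstone with no forced order relative to the siltstone — 3.

3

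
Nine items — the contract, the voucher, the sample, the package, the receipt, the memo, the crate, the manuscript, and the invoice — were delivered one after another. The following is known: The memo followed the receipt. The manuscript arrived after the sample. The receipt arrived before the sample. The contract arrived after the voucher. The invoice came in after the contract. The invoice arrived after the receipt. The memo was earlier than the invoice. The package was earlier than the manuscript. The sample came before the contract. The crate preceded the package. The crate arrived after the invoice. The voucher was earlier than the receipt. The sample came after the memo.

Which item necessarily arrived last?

the manuscript

Every other item has a chain of constraints placing it before the manuscript, so the manuscript is last.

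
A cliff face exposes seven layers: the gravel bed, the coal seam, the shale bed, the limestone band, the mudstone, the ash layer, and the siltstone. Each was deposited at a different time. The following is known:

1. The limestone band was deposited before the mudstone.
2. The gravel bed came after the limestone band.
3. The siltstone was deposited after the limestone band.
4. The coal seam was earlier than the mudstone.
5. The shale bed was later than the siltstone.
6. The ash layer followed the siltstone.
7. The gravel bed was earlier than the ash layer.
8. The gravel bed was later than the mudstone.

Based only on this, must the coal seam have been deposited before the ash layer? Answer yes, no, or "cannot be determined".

yes

Chain the constraints: the coal seam → the mudstone → the gravel bed → the ash layer. Each link is directly stated, so the coal seam comes before the ash layer.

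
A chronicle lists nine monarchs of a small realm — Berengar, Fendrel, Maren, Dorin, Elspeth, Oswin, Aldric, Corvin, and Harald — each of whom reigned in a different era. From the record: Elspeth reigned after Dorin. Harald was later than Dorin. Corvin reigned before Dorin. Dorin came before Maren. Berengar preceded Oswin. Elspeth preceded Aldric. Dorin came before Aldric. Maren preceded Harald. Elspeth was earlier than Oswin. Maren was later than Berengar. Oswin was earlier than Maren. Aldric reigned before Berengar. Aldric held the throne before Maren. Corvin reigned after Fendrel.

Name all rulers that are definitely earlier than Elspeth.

Directly stated before Elspeth: Dorin.
Corvin reaches Elspeth via Corvin → Dorin → Elspeth.
Fendrel reaches Elspeth via Fendrel → Corvin → Dorin → Elspeth.

Corvin, Dorin, Fendrel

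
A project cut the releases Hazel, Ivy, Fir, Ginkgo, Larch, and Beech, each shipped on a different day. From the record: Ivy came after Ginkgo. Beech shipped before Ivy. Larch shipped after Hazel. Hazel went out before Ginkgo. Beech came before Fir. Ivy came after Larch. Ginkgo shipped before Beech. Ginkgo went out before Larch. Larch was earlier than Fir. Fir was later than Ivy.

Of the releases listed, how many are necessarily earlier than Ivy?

Directly stated before Ivy: Beech, Ginkgo, and Larch.
Hazel reaches Ivy via Hazel → Ginkgo → Ivy.
That's Beech, Ginkgo, Hazel, and Larch — 4 in all.

4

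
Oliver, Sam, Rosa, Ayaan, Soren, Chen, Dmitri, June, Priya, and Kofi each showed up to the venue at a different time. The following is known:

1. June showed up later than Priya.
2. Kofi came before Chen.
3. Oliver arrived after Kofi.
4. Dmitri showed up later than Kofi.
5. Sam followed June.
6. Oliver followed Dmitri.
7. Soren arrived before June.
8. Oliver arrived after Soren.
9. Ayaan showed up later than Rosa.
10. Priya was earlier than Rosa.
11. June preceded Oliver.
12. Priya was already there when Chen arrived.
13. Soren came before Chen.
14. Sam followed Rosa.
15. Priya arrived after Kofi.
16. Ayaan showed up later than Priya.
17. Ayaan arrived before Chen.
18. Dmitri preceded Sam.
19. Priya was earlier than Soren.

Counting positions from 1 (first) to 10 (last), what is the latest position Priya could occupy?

Priya must come before Ayaan, Chen, June, Oliver, Rosa, Sam, and Soren — 7 guests forced after them.
Everything else can be placed before Priya in some valid order, so Priya can sit as late as position 10 − 7 = 3.

3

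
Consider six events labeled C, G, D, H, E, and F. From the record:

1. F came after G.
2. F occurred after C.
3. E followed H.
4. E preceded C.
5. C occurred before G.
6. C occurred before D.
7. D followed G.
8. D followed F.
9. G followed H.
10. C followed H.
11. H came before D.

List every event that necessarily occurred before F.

Directly stated before F: C and G.
E reaches F via E → C → F.
H reaches F via H → G → F.

C, E, G, H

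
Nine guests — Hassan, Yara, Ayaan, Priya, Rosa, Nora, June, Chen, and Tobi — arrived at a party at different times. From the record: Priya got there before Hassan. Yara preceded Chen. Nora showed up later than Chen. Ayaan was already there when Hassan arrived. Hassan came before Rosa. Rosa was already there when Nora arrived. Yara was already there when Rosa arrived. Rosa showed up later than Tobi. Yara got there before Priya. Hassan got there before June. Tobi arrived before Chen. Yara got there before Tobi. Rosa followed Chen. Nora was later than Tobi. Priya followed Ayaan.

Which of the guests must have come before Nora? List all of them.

Directly stated before Nora: Chen, Rosa, and Tobi.
Ayaan reaches Nora via Ayaan → Hassan → Rosa → Nora.
Hassan reaches Nora via Hassan → Rosa → Nora.
Priya reaches Nora via Priya → Hassan → Rosa → Nora.
Likewise Yara reaches Nora by chaining the stated constraints.
No chain forces June ahead of Nora.

Ayaan, Chen, Hassan, Priya, Rosa, Tobi, Yara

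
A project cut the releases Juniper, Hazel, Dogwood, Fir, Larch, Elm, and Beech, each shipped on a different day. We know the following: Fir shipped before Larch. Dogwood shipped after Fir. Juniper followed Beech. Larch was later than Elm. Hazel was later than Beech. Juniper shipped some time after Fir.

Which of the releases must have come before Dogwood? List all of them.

Fir

Directly stated before Dogwood: Fir.
No chain forces Elm (or any of the others) ahead of Dogwood.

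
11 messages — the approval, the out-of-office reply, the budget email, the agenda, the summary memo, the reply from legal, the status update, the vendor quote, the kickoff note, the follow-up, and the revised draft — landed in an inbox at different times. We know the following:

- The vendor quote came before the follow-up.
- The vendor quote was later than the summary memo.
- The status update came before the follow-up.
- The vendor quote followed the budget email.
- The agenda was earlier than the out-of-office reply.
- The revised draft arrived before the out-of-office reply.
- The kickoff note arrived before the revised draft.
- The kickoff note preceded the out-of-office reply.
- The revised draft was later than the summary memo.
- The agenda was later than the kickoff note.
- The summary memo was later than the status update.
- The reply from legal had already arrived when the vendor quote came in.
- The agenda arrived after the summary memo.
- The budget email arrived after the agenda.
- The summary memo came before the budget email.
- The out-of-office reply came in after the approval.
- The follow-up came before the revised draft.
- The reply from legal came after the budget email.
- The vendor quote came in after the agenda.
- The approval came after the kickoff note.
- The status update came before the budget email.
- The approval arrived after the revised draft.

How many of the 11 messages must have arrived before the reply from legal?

Directly stated before the reply from legal: the budget email.
The agenda reaches the reply from legal via the agenda → the budget email → the reply from legal.
The kickoff note reaches the reply from legal via the kickoff note → the agenda → the budget email → the reply from legal.
The status update reaches the reply from legal via the status update → the budget email → the reply from legal.
Likewise the summary memo reaches the reply from legal by chaining the stated constraints.
No chain forces the follow-up (or any of the others) ahead of the reply from legal.
That's the agenda, the budget email, the kickoff note, the status update, and the summary memo — 5 in all.

5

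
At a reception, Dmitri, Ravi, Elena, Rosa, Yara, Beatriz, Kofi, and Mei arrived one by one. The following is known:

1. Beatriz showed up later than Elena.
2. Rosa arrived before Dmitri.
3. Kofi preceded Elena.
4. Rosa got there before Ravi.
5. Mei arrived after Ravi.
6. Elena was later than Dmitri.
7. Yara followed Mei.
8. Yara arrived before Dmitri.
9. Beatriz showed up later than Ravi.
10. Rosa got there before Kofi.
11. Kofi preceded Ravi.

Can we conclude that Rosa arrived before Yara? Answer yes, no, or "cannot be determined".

yes

Chain the constraints: Rosa → Ravi → Mei → Yara. Each link is directly stated, so Rosa comes before Yara.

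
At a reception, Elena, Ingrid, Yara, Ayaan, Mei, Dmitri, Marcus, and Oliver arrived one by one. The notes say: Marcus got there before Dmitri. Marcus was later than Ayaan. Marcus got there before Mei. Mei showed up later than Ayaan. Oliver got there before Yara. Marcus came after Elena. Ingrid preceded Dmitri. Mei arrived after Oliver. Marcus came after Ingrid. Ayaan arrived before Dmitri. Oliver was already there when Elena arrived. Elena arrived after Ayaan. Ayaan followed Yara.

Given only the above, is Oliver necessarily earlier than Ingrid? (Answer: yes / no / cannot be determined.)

No chain of stated constraints runs from Oliver to Ingrid, and none runs from Ingrid to Oliver either.
So the relative order of Oliver and Ingrid is not fixed by the given facts.

cannot be determined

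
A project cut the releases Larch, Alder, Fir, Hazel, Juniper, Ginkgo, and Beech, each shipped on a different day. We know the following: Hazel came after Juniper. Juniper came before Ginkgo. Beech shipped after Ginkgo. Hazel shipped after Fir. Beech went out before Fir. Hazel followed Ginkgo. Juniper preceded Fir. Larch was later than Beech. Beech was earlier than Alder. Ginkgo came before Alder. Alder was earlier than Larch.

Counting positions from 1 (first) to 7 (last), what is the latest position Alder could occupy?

Alder must come before Larch — 1 release forced after it.
Everything else can be placed before Alder in some valid order, so Alder can sit as late as position 7 − 1 = 6.

6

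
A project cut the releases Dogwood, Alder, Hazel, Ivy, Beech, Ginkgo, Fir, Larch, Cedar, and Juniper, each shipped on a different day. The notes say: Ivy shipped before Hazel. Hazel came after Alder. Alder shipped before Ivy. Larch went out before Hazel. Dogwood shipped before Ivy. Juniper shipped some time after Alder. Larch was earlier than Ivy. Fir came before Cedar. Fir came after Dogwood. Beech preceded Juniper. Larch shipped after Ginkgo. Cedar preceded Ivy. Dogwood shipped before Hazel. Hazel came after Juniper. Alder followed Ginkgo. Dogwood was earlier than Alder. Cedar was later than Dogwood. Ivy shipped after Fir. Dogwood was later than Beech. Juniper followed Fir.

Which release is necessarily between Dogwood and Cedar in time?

Tracing the constraints gives Dogwood → Fir → Cedar, so Fir sits after Dogwood and before Cedar.
No other release is forced both after Dogwood and before Cedar.

Fir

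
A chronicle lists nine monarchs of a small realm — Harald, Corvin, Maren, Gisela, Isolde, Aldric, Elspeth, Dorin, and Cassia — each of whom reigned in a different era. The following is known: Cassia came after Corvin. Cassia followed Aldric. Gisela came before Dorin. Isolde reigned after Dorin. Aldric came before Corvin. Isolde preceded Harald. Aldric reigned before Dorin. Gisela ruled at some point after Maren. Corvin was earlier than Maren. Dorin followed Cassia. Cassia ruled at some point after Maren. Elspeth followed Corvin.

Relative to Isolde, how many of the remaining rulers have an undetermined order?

Forced before Isolde: Aldric, Cassia, Corvin, Dorin, Gisela, and Maren; forced after Isolde: Harald.
That leaves Elspeth with no forced order relative to Isolde — 1.

1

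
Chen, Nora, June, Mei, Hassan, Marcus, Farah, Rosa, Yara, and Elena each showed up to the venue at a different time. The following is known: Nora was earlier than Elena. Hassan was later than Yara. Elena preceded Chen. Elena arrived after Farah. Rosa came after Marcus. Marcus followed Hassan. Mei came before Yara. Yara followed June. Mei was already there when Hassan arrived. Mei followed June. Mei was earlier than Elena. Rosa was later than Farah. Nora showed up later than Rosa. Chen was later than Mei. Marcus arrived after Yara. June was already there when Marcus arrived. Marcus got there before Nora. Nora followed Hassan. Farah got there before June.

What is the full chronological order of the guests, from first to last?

The constraints fix every adjacent pair, so only one ordering works:
Farah → June → Mei → Yara → Hassan → Marcus → Rosa → Nora → Elena → Chen.

Farah, June, Mei, Yara, Hassan, Marcus, Rosa, Nora, Elena, Chen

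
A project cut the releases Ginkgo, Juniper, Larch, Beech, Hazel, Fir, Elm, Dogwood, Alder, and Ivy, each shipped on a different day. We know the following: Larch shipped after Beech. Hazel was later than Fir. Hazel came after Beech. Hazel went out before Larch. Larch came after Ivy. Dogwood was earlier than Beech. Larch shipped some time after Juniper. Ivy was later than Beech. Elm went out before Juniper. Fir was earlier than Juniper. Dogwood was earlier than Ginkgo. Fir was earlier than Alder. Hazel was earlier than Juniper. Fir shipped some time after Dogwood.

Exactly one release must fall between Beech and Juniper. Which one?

Hazel

Tracing the constraints gives Beech → Hazel → Juniper, so Hazel sits after Beech and before Juniper.
No other release is forced both after Beech and before Juniper.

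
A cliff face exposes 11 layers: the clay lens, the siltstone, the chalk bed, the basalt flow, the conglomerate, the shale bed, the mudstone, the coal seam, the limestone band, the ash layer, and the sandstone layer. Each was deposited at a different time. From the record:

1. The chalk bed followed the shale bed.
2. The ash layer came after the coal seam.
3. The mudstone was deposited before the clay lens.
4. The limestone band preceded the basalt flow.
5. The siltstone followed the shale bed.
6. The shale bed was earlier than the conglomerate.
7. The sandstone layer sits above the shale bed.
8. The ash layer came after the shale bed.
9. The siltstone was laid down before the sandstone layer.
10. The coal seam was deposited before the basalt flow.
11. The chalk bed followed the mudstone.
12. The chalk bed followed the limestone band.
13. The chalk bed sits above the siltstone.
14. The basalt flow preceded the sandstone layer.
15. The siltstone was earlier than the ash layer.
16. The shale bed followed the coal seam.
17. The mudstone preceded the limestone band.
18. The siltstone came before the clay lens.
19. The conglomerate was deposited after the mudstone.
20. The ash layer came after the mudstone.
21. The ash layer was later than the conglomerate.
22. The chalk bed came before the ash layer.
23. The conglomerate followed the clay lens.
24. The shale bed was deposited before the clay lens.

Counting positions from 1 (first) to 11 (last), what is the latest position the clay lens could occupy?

9

The clay lens must come before the ash layer and the conglomerate — 2 layers forced after it.
Everything else can be placed before the clay lens in some valid order, so the clay lens can sit as late as position 11 − 2 = 9.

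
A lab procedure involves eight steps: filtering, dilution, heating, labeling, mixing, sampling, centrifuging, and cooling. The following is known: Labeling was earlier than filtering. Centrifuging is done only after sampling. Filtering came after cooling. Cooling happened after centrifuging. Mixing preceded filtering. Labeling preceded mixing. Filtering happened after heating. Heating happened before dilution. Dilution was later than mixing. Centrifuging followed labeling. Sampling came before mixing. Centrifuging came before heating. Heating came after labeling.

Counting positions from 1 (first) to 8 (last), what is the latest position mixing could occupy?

6

Mixing must come before dilution and filtering — 2 steps forced after it.
Everything else can be placed before mixing in some valid order, so mixing can sit as late as position 8 − 2 = 6.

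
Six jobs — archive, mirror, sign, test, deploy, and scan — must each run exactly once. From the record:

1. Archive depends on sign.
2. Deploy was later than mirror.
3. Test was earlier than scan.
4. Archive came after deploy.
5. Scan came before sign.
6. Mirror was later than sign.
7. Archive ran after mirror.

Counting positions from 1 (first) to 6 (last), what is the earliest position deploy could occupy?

Mirror, scan, sign, and test must all come before deploy — 4 forced predecessors.
Nothing else is forced ahead of deploy, so its earliest slot is position 4 + 1 = 5.

5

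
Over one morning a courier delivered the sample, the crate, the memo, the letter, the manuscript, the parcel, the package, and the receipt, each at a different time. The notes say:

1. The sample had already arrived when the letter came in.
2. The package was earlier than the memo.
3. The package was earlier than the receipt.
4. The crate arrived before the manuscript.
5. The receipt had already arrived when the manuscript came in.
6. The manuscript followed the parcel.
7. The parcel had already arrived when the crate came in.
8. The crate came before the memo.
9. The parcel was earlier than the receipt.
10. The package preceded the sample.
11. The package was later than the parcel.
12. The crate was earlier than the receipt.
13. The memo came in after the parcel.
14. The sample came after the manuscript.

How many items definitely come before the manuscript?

4

Directly stated before the manuscript: the crate, the parcel, and the receipt.
The package reaches the manuscript via the package → the receipt → the manuscript.
No chain forces the sample (or any of the others) ahead of the manuscript.
That's the crate, the package, the parcel, and the receipt — 4 in all.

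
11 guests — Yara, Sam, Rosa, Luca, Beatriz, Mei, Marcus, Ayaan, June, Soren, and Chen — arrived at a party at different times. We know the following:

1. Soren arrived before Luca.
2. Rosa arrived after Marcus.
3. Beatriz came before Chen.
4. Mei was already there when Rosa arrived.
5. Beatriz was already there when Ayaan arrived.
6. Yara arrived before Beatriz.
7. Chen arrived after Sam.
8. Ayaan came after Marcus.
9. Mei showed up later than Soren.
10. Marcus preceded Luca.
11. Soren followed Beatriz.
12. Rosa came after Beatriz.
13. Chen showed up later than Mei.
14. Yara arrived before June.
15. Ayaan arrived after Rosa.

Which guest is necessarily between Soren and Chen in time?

Mei

Tracing the constraints gives Soren → Mei → Chen, so Mei sits after Soren and before Chen.
No other guest is forced both after Soren and before Chen.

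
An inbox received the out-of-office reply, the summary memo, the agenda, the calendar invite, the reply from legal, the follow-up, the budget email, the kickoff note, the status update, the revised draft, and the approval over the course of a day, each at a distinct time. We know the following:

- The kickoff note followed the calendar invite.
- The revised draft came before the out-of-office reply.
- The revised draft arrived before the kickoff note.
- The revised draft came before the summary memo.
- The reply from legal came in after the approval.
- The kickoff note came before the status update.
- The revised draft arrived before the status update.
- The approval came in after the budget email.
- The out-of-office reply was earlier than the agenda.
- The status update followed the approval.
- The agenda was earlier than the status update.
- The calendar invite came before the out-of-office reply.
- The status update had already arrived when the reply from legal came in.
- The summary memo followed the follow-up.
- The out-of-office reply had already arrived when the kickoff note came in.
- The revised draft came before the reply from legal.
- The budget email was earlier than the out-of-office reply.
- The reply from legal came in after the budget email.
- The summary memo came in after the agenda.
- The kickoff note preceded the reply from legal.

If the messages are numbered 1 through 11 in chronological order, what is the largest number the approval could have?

9

The approval must come before the reply from legal and the status update — 2 messages forced after it.
Everything else can be placed before the approval in some valid order, so the approval can sit as late as position 11 − 2 = 9.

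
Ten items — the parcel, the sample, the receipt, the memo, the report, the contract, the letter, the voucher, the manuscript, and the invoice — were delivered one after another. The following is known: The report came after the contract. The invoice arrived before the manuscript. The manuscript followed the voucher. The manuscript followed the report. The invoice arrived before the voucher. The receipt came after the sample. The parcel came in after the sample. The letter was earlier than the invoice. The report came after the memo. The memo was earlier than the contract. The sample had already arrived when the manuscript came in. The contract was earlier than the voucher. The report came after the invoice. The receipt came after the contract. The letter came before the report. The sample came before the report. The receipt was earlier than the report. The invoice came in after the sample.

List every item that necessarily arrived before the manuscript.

Directly stated before the manuscript: the invoice, the report, the sample, and the voucher.
The contract reaches the manuscript via the contract → the voucher → the manuscript.
The letter reaches the manuscript via the letter → the invoice → the manuscript.
The memo reaches the manuscript via the memo → the report → the manuscript.
Likewise the receipt reaches the manuscript by chaining the stated constraints.
No chain forces the parcel ahead of the manuscript.

the contract, the invoice, the letter, the memo, the receipt, the report, the sample, the voucher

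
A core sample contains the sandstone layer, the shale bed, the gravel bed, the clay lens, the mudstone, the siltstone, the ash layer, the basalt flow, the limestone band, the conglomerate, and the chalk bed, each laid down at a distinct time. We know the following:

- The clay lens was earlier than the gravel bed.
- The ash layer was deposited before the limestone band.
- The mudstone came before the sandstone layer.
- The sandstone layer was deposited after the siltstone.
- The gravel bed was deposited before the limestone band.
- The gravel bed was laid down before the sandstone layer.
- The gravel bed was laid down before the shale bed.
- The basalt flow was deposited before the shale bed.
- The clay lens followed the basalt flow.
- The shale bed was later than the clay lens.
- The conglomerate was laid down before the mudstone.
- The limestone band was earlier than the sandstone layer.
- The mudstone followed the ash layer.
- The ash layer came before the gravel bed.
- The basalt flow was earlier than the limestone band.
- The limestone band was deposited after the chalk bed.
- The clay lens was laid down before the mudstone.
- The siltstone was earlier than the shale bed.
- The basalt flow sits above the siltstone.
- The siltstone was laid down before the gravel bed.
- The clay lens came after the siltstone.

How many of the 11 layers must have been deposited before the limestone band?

6

Directly stated before the limestone band: the ash layer, the basalt flow, the chalk bed, and the gravel bed.
The clay lens reaches the limestone band via the clay lens → the gravel bed → the limestone band.
The siltstone reaches the limestone band via the siltstone → the gravel bed → the limestone band.
No chain forces the sandstone layer (or any of the others) ahead of the limestone band.
That's the ash layer, the basalt flow, the chalk bed, the clay lens, the gravel bed, and the siltstone — 6 in all.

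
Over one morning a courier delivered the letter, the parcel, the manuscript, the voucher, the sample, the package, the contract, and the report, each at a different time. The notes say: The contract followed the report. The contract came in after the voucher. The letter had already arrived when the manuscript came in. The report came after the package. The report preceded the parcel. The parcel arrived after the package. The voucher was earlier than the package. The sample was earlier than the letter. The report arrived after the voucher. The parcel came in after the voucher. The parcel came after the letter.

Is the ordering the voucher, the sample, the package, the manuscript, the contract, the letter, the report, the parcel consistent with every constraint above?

no

The constraints require the letter before the manuscript, but in the proposed sequence the manuscript appears ahead of the letter. That one violation is enough.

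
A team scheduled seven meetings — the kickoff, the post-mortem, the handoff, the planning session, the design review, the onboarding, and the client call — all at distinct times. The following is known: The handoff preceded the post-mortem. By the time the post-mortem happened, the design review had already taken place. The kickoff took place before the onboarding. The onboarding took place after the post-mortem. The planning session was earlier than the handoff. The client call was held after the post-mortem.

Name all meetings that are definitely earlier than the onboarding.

Directly stated before the onboarding: the kickoff and the post-mortem.
The design review reaches the onboarding via the design review → the post-mortem → the onboarding.
The handoff reaches the onboarding via the handoff → the post-mortem → the onboarding.
The planning session reaches the onboarding via the planning session → the handoff → the post-mortem → the onboarding.

the design review, the handoff, the kickoff, the planning session, the post-mortem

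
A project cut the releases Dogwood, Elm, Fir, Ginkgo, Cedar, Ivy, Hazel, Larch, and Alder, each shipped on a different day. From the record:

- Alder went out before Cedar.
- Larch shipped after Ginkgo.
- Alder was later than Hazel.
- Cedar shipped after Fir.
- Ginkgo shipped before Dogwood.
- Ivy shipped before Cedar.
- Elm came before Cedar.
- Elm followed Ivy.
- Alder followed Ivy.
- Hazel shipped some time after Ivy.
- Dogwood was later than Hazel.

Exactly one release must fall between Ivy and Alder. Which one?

Tracing the constraints gives Ivy → Hazel → Alder, so Hazel sits after Ivy and before Alder.
No other release is forced both after Ivy and before Alder.

Hazel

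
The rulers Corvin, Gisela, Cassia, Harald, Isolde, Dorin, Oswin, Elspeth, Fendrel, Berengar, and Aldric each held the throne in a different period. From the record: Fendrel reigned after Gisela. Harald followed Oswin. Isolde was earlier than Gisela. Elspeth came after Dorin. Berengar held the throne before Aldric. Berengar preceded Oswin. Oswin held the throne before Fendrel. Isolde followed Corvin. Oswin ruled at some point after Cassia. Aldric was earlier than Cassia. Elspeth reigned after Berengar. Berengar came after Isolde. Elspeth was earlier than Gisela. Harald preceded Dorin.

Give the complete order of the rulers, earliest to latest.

Corvin, Isolde, Berengar, Aldric, Cassia, Oswin, Harald, Dorin, Elspeth, Gisela, Fendrel

The constraints fix every adjacent pair, so only one ordering works:
Corvin → Isolde → Berengar → Aldric → Cassia → Oswin → Harald → Dorin → Elspeth → Gisela → Fendrel.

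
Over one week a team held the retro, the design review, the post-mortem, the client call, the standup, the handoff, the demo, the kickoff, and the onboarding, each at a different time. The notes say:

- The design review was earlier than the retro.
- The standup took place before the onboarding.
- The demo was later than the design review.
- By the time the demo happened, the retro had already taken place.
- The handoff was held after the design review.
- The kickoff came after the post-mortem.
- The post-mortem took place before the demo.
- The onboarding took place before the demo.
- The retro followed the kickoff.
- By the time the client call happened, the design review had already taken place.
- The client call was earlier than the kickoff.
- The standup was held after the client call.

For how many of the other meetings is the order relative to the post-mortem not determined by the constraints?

5

Forced after the post-mortem: the demo, the kickoff, and the retro.
That leaves the client call, the design review, the handoff, the onboarding, and the standup with no forced order relative to the post-mortem — 5.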